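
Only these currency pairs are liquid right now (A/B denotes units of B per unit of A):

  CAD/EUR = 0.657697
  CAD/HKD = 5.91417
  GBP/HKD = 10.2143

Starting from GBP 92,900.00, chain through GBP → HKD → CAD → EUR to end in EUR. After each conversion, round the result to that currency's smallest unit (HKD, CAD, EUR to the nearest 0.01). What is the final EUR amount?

GBP 92,900.00 × 10.2143 = HKD 948,908.47
HKD 948,908.47 ÷ 5.91417 = CAD 160,446.60
CAD 160,446.60 × 0.657697 = EUR 105,525.25

EUR 105,525.25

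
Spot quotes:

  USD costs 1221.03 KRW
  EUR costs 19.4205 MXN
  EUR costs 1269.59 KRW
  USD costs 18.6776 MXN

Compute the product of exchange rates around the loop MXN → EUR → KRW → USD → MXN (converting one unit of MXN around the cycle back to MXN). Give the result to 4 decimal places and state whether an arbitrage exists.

1.0000 (no arbitrage)

Around MXN → EUR → KRW → USD → MXN: 1 ÷ 19.4205 × 1269.59 ÷ 1221.03 × 18.6776 = 0.999995
Product ≈ 1 (deviation 0.001%, within rounding noise).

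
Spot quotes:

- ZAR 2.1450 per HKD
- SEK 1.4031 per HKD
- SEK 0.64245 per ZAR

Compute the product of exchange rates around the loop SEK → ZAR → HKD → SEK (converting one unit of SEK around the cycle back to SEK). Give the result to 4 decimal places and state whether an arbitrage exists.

1.0182 (arbitrage exists)

Around SEK → ZAR → HKD → SEK: 1 ÷ 0.64245 ÷ 2.1450 × 1.4031 = 1.018174
Product > 1; profitable direction is SEK → ZAR → HKD → SEK.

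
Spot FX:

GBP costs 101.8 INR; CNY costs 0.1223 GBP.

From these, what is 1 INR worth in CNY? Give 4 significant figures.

1 INR ÷ 101.8 = 0.00982318 GBP
0.00982318 GBP ÷ 0.1223 = 0.0803204 CNY

INR/CNY = 0.08032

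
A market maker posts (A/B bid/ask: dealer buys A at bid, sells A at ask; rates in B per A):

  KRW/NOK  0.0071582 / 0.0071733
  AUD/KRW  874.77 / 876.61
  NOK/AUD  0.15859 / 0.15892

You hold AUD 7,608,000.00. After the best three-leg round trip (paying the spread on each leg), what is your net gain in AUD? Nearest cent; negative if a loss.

Best loop AUD → NOK → KRW → AUD:
AUD 7,608,000.00 ÷ 0.15892 (buy NOK at ask) = NOK 47,873,143.72
NOK 47,873,143.72 ÷ 0.0071733 (buy KRW at ask) = KRW 6,673,796,401
KRW 6,673,796,401 ÷ 876.61 (buy AUD at ask) = AUD 7,613,187.62

Net profit: AUD 5,187.62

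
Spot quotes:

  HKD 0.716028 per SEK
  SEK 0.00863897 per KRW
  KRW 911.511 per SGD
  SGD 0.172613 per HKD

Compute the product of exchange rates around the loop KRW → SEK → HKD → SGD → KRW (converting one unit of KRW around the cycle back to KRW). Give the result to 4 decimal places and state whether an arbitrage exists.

0.9733 (arbitrage exists)

Around KRW → SEK → HKD → SGD → KRW: 1 × 0.00863897 × 0.716028 × 0.172613 × 911.511 = 0.973257
Product < 1; profitable direction is KRW → SGD → HKD → SEK → KRW.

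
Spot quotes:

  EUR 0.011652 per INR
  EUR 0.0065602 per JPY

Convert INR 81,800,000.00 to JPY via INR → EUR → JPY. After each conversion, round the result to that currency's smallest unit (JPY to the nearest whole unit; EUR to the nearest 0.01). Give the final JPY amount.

INR 81,800,000.00 × 0.011652 = EUR 953,133.60
EUR 953,133.60 ÷ 0.0065602 = JPY 145,290,327

JPY 145,290,327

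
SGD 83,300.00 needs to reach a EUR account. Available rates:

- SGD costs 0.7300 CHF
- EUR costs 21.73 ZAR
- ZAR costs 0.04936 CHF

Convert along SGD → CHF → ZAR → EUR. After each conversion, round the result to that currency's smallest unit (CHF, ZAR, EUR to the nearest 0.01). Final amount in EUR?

SGD 83,300.00 × 0.7300 = CHF 60,809.00
CHF 60,809.00 ÷ 0.04936 = ZAR 1,231,948.95
ZAR 1,231,948.95 ÷ 21.73 = EUR 56,693.46

EUR 56,693.46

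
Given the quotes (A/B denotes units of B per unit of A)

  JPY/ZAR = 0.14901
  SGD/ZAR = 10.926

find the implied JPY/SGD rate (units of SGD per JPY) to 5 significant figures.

JPY/SGD = 0.013638

1 JPY × 0.14901 = 0.14901 ZAR
0.14901 ZAR ÷ 10.926 = 0.0136381 SGD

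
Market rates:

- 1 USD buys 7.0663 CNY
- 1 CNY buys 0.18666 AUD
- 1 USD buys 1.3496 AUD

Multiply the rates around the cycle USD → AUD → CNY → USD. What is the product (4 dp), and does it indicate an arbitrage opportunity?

Around USD → AUD → CNY → USD: 1 × 1.3496 ÷ 0.18666 ÷ 7.0663 = 1.023203
Product > 1; profitable direction is USD → AUD → CNY → USD.

1.0232 (arbitrage exists)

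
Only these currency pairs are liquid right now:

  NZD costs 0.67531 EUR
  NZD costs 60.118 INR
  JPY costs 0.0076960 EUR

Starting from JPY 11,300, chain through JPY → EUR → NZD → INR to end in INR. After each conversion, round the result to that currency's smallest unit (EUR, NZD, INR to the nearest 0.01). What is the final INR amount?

JPY 11,300 × 0.0076960 = EUR 86.96
EUR 86.96 ÷ 0.67531 = NZD 128.77
NZD 128.77 × 60.118 = INR 7,741.39

INR 7,741.39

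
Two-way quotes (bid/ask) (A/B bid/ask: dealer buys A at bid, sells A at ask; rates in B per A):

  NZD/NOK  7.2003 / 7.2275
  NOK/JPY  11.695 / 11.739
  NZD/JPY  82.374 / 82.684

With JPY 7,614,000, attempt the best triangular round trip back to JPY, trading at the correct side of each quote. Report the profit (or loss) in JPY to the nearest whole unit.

Best loop JPY → NZD → NOK → JPY:
JPY 7,614,000 ÷ 82.684 (buy NZD at ask) = NZD 92,085.53
NZD 92,085.53 × 7.2003 (sell NZD at bid) = NOK 663,043.44
NOK 663,043.44 × 11.695 (sell NOK at bid) = JPY 7,754,293

Net profit: JPY 140,293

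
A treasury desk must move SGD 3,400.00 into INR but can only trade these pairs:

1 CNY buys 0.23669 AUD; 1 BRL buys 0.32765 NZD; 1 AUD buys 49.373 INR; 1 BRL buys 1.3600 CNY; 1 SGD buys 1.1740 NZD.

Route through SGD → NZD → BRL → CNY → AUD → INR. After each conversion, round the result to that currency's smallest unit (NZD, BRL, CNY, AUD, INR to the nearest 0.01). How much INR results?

INR 193,617.70

SGD 3,400.00 × 1.1740 = NZD 3,991.60
NZD 3,991.60 ÷ 0.32765 = BRL 12,182.51
BRL 12,182.51 × 1.3600 = CNY 16,568.21
CNY 16,568.21 × 0.23669 = AUD 3,921.53
AUD 3,921.53 × 49.373 = INR 193,617.70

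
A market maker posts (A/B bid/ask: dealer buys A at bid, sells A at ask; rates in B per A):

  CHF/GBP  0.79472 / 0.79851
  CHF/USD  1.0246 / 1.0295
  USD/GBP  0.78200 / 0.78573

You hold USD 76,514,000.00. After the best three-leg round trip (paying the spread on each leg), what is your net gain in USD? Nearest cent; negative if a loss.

Net profit: USD 261,322.94

Best loop USD → GBP → CHF → USD:
USD 76,514,000.00 × 0.78200 (sell USD at bid) = GBP 59,833,948.00
GBP 59,833,948.00 ÷ 0.79851 (buy CHF at ask) = CHF 74,931,995.84
CHF 74,931,995.84 × 1.0246 (sell CHF at bid) = USD 76,775,322.94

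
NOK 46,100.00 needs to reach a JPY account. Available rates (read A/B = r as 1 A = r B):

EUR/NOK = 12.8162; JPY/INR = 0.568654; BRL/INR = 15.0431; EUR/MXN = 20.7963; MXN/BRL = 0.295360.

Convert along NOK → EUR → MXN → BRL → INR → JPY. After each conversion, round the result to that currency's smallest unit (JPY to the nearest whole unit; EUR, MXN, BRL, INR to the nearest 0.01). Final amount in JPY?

NOK 46,100.00 ÷ 12.8162 = EUR 3,597.01
EUR 3,597.01 × 20.7963 = MXN 74,804.50
MXN 74,804.50 × 0.295360 = BRL 22,094.26
BRL 22,094.26 × 15.0431 = INR 332,366.16
INR 332,366.16 ÷ 0.568654 = JPY 584,479

JPY 584,479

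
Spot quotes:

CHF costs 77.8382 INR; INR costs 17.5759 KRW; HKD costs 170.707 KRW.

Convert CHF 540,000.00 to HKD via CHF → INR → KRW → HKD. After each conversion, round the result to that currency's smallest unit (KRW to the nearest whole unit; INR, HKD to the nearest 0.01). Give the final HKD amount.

HKD 4,327,656.55

CHF 540,000.00 × 77.8382 = INR 42,032,628.00
INR 42,032,628.00 × 17.5759 = KRW 738,761,266
KRW 738,761,266 ÷ 170.707 = HKD 4,327,656.55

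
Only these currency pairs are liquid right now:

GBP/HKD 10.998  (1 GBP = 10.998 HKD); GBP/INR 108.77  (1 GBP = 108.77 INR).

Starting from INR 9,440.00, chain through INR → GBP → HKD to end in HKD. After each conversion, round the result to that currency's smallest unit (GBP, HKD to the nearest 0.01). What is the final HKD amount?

INR 9,440.00 ÷ 108.77 = GBP 86.79
GBP 86.79 × 10.998 = HKD 954.52

HKD 954.52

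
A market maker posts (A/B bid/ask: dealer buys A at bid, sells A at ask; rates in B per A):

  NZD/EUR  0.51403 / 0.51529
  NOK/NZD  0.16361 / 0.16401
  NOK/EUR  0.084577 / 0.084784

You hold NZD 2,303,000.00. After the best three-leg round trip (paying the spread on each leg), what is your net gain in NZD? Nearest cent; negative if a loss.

Best loop NZD → NOK → EUR → NZD:
NZD 2,303,000.00 ÷ 0.16401 (buy NOK at ask) = NOK 14,041,826.72
NOK 14,041,826.72 × 0.084577 (sell NOK at bid) = EUR 1,187,615.58
EUR 1,187,615.58 ÷ 0.51529 (buy NZD at ask) = NZD 2,304,751.85

Net profit: NZD 1,751.85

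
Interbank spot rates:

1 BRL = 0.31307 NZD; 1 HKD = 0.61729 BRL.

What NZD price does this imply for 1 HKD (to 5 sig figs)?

1 HKD × 0.61729 = 0.61729 BRL
0.61729 BRL × 0.31307 = 0.193255 NZD

HKD/NZD = 0.19325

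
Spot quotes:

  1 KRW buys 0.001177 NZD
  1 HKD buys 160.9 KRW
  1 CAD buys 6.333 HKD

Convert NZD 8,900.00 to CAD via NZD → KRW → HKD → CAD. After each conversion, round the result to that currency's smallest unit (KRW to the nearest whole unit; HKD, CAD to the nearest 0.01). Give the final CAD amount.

CAD 7,420.75

NZD 8,900.00 ÷ 0.001177 = KRW 7,561,597
KRW 7,561,597 ÷ 160.9 = HKD 46,995.63
HKD 46,995.63 ÷ 6.333 = CAD 7,420.75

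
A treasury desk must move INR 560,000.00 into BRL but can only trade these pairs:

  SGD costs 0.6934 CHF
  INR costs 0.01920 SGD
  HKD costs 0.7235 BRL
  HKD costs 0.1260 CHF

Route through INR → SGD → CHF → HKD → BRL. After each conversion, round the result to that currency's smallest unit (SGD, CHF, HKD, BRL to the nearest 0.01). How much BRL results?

BRL 42,809.61

INR 560,000.00 × 0.01920 = SGD 10,752.00
SGD 10,752.00 × 0.6934 = CHF 7,455.44
CHF 7,455.44 ÷ 0.1260 = HKD 59,170.16
HKD 59,170.16 × 0.7235 = BRL 42,809.61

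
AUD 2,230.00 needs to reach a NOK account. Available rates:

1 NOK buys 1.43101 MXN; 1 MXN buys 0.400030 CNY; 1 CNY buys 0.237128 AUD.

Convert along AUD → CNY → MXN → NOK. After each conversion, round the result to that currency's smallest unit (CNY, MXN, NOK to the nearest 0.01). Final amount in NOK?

NOK 16,428.08

AUD 2,230.00 ÷ 0.237128 = CNY 9,404.20
CNY 9,404.20 ÷ 0.400030 = MXN 23,508.74
MXN 23,508.74 ÷ 1.43101 = NOK 16,428.08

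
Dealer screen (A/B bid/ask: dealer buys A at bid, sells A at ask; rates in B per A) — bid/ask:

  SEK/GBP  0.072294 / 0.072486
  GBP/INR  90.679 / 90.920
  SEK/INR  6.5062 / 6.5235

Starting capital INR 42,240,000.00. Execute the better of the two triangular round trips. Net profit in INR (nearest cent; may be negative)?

Best loop INR → SEK → GBP → INR:
INR 42,240,000.00 ÷ 6.5235 (buy SEK at ask) = SEK 6,475,051.74
SEK 6,475,051.74 × 0.072294 (sell SEK at bid) = GBP 468,107.39
GBP 468,107.39 × 90.679 (sell GBP at bid) = INR 42,447,510.04

Net profit: INR 207,510.04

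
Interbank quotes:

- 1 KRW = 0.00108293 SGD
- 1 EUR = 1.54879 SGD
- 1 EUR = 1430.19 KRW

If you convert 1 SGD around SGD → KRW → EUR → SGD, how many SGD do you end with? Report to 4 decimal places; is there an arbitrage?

1.0000 (no arbitrage)

Around SGD → KRW → EUR → SGD: 1 ÷ 0.00108293 ÷ 1430.19 × 1.54879 = 0.999996
Product ≈ 1 (deviation 0.000%, within rounding noise).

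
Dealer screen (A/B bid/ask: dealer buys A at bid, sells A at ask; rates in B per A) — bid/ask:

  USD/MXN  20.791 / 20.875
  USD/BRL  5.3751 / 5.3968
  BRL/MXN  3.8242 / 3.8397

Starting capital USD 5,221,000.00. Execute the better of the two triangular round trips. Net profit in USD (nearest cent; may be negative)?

Best loop USD → MXN → BRL → USD:
USD 5,221,000.00 × 20.791 (sell USD at bid) = MXN 108,549,811.00
MXN 108,549,811.00 ÷ 3.8397 (buy BRL at ask) = BRL 28,270,388.57
BRL 28,270,388.57 ÷ 5.3968 (buy USD at ask) = USD 5,238,361.36

Net profit: USD 17,361.36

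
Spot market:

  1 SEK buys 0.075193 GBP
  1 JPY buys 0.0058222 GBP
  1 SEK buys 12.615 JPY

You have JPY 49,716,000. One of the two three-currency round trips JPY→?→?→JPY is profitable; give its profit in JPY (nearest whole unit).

Profit: JPY 1,181,824

Profitable loop is JPY → SEK → GBP → JPY:
JPY 49,716,000 ÷ 12.615 = SEK 3,941,022.59
SEK 3,941,022.59 × 0.075193 = GBP 296,337.31
GBP 296,337.31 ÷ 0.0058222 = JPY 50,897,824
Profit = JPY 50,897,824 − JPY 49,716,000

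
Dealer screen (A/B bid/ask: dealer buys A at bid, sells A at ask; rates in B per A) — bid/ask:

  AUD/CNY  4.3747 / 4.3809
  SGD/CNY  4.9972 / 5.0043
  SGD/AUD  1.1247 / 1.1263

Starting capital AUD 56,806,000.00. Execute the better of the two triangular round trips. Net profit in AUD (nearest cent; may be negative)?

Best loop AUD → SGD → CNY → AUD:
AUD 56,806,000.00 ÷ 1.1263 (buy SGD at ask) = SGD 50,435,940.69
SGD 50,435,940.69 × 4.9972 (sell SGD at bid) = CNY 252,038,482.82
CNY 252,038,482.82 ÷ 4.3809 (buy AUD at ask) = AUD 57,531,211.13

Net profit: AUD 725,211.13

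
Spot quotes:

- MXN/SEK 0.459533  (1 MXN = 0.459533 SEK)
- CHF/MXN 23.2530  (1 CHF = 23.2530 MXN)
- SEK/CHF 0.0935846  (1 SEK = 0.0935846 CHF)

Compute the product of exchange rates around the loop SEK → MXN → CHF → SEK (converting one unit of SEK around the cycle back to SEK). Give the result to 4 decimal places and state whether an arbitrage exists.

1.0000 (no arbitrage)

Around SEK → MXN → CHF → SEK: 1 ÷ 0.459533 ÷ 23.2530 ÷ 0.0935846 = 1.000000
Product ≈ 1 (deviation 0.000%, within rounding noise).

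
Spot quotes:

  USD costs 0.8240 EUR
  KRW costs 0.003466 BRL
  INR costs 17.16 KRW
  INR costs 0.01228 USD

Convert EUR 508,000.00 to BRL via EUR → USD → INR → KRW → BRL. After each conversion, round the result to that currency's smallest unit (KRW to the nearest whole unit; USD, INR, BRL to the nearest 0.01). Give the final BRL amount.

EUR 508,000.00 ÷ 0.8240 = USD 616,504.85
USD 616,504.85 ÷ 0.01228 = INR 50,203,978.01
INR 50,203,978.01 × 17.16 = KRW 861,500,263
KRW 861,500,263 × 0.003466 = BRL 2,985,959.91

BRL 2,985,959.91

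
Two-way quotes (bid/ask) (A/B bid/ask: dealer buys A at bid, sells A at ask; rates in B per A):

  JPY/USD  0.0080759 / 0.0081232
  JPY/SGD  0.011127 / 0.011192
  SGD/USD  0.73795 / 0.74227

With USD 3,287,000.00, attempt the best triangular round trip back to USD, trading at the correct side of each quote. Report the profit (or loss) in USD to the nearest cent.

Best loop USD → JPY → SGD → USD:
USD 3,287,000.00 ÷ 0.0081232 (buy JPY at ask) = JPY 404,643,490
JPY 404,643,490 × 0.011127 (sell JPY at bid) = SGD 4,502,468.12
SGD 4,502,468.12 × 0.73795 (sell SGD at bid) = USD 3,322,596.35

Net profit: USD 35,596.35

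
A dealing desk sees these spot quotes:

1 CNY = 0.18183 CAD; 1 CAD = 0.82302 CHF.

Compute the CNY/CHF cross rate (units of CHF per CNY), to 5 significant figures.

CNY/CHF = 0.14965

1 CNY × 0.18183 = 0.18183 CAD
0.18183 CAD × 0.82302 = 0.14965 CHF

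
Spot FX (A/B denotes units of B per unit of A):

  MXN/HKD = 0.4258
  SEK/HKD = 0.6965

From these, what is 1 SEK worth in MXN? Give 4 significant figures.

1 SEK × 0.6965 = 0.6965 HKD
0.6965 HKD ÷ 0.4258 = 1.63574 MXN

SEK/MXN = 1.636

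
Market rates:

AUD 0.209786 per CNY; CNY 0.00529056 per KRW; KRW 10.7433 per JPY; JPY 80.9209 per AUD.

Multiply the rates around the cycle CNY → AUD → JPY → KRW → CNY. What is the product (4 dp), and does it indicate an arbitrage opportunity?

Around CNY → AUD → JPY → KRW → CNY: 1 × 0.209786 × 80.9209 × 10.7433 × 0.00529056 = 0.964887
Product < 1; profitable direction is CNY → KRW → JPY → AUD → CNY.

0.9649 (arbitrage exists)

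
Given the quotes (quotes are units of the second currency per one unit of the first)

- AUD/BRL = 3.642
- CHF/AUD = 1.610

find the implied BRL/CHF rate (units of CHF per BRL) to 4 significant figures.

BRL/CHF = 0.1705

1 BRL ÷ 3.642 = 0.274574 AUD
0.274574 AUD ÷ 1.610 = 0.170543 CHF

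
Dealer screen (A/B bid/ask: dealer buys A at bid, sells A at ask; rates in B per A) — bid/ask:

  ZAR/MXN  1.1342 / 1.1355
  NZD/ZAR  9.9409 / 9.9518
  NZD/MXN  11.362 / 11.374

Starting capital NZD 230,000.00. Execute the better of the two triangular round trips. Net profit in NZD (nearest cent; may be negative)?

Net profit: NZD 1,256.44

Best loop NZD → MXN → ZAR → NZD:
NZD 230,000.00 × 11.362 (sell NZD at bid) = MXN 2,613,260.00
MXN 2,613,260.00 ÷ 1.1355 (buy ZAR at ask) = ZAR 2,301,417.88
ZAR 2,301,417.88 ÷ 9.9518 (buy NZD at ask) = NZD 231,256.44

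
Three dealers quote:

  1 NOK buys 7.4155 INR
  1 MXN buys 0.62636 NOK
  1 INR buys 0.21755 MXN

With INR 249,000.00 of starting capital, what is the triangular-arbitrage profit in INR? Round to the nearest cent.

Profitable loop is INR → MXN → NOK → INR:
INR 249,000.00 × 0.21755 = MXN 54,169.95
MXN 54,169.95 × 0.62636 = NOK 33,929.89
NOK 33,929.89 × 7.4155 = INR 251,607.10
Profit = INR 251,607.10 − INR 249,000.00

Profit: INR 2,607.10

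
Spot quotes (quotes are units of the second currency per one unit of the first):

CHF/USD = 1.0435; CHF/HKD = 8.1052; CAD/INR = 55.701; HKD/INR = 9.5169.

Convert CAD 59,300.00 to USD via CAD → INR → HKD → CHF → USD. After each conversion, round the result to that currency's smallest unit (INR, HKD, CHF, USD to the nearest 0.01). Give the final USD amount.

CAD 59,300.00 × 55.701 = INR 3,303,069.30
INR 3,303,069.30 ÷ 9.5169 = HKD 347,074.08
HKD 347,074.08 ÷ 8.1052 = CHF 42,821.16
CHF 42,821.16 × 1.0435 = USD 44,683.88

USD 44,683.88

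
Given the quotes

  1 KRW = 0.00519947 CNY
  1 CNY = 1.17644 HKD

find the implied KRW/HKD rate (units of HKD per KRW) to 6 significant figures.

1 KRW × 0.00519947 = 0.00519947 CNY
0.00519947 CNY × 1.17644 = 0.00611686 HKD

KRW/HKD = 0.00611686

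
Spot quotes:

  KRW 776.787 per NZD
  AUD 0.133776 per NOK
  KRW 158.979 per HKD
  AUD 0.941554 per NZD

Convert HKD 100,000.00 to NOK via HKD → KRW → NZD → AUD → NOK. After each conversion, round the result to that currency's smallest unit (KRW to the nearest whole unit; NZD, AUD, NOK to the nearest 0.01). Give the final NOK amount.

HKD 100,000.00 × 158.979 = KRW 15,897,900
KRW 15,897,900 ÷ 776.787 = NZD 20,466.23
NZD 20,466.23 × 0.941554 = AUD 19,270.06
AUD 19,270.06 ÷ 0.133776 = NOK 144,047.21

NOK 144,047.21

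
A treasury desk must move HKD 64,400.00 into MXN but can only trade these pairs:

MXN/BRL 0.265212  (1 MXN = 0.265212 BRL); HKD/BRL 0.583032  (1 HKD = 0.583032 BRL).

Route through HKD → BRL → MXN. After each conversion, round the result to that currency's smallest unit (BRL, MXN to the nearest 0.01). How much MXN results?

HKD 64,400.00 × 0.583032 = BRL 37,547.26
BRL 37,547.26 ÷ 0.265212 = MXN 141,574.51

MXN 141,574.51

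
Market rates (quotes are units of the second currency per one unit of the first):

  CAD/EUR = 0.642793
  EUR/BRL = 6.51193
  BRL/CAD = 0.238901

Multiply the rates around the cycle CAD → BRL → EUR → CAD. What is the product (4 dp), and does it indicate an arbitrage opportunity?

1.0000 (no arbitrage)

Around CAD → BRL → EUR → CAD: 1 ÷ 0.238901 ÷ 6.51193 ÷ 0.642793 = 1.000003
Product ≈ 1 (deviation 0.000%, within rounding noise).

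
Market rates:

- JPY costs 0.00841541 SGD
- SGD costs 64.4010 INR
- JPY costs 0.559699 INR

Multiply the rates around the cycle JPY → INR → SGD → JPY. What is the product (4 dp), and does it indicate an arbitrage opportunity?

1.0327 (arbitrage exists)

Around JPY → INR → SGD → JPY: 1 × 0.559699 ÷ 64.4010 ÷ 0.00841541 = 1.032730
Product > 1; profitable direction is JPY → INR → SGD → JPY.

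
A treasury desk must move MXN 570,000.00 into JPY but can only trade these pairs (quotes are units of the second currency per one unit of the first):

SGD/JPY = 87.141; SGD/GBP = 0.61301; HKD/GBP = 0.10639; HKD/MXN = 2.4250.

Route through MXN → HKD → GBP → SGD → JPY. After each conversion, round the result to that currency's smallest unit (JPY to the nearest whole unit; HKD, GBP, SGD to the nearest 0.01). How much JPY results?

MXN 570,000.00 ÷ 2.4250 = HKD 235,051.55
HKD 235,051.55 × 0.10639 = GBP 25,007.13
GBP 25,007.13 ÷ 0.61301 = SGD 40,794.00
SGD 40,794.00 × 87.141 = JPY 3,554,830

JPY 3,554,830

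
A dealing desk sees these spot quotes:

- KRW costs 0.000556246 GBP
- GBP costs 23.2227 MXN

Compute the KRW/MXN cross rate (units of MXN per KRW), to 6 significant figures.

1 KRW × 0.000556246 = 0.000556246 GBP
0.000556246 GBP × 23.2227 = 0.0129175 MXN

KRW/MXN = 0.0129175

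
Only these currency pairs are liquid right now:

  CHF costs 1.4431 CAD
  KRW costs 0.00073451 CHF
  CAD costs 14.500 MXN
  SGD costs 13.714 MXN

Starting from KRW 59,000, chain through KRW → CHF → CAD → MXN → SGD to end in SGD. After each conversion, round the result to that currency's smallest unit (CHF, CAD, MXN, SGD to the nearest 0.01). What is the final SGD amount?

KRW 59,000 × 0.00073451 = CHF 43.34
CHF 43.34 × 1.4431 = CAD 62.54
CAD 62.54 × 14.500 = MXN 906.83
MXN 906.83 ÷ 13.714 = SGD 66.12

SGD 66.12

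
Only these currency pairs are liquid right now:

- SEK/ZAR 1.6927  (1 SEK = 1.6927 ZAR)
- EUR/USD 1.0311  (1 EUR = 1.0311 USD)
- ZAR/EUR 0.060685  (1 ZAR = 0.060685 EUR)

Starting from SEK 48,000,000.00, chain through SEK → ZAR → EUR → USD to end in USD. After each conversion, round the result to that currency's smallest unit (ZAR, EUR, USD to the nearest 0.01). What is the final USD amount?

USD 5,083,974.63

SEK 48,000,000.00 × 1.6927 = ZAR 81,249,600.00
ZAR 81,249,600.00 × 0.060685 = EUR 4,930,631.98
EUR 4,930,631.98 × 1.0311 = USD 5,083,974.63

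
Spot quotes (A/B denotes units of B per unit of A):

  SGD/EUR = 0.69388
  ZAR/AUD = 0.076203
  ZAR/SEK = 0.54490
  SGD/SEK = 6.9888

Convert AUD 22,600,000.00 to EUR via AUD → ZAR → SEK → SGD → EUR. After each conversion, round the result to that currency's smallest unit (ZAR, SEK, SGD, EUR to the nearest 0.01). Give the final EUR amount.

EUR 16,044,823.18

AUD 22,600,000.00 ÷ 0.076203 = ZAR 296,576,250.28
ZAR 296,576,250.28 × 0.54490 = SEK 161,604,398.78
SEK 161,604,398.78 ÷ 6.9888 = SGD 23,123,340.03
SGD 23,123,340.03 × 0.69388 = EUR 16,044,823.18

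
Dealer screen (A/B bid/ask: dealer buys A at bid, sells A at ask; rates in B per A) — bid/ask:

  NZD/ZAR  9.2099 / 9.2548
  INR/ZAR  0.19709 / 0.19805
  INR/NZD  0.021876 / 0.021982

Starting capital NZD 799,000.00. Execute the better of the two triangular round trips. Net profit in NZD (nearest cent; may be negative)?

Net profit: NZD 13,820.71

Best loop NZD → ZAR → INR → NZD:
NZD 799,000.00 × 9.2099 (sell NZD at bid) = ZAR 7,358,710.10
ZAR 7,358,710.10 ÷ 0.19805 (buy INR at ask) = INR 37,155,819.74
INR 37,155,819.74 × 0.021876 (sell INR at bid) = NZD 812,820.71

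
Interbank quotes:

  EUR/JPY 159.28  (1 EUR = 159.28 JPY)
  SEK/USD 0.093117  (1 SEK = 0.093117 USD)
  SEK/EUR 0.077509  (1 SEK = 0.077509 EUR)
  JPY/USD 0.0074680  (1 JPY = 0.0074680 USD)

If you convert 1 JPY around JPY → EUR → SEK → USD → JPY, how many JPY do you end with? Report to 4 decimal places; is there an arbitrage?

1.0100 (arbitrage exists)

Around JPY → EUR → SEK → USD → JPY: 1 ÷ 159.28 ÷ 0.077509 × 0.093117 ÷ 0.0074680 = 1.009977
Product > 1; profitable direction is JPY → EUR → SEK → USD → JPY.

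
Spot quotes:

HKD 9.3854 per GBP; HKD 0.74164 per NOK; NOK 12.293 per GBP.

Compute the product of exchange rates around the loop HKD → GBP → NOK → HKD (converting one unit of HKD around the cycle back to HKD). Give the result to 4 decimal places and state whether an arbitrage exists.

Around HKD → GBP → NOK → HKD: 1 ÷ 9.3854 × 12.293 × 0.74164 = 0.971400
Product < 1; profitable direction is HKD → NOK → GBP → HKD.

0.9714 (arbitrage exists)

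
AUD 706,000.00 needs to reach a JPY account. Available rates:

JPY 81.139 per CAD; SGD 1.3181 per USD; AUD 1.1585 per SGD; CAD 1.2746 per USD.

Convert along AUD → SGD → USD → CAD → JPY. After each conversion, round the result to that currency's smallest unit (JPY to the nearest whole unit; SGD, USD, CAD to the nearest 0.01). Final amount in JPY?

JPY 47,814,968

AUD 706,000.00 ÷ 1.1585 = SGD 609,408.72
SGD 609,408.72 ÷ 1.3181 = USD 462,338.76
USD 462,338.76 × 1.2746 = CAD 589,296.98
CAD 589,296.98 × 81.139 = JPY 47,814,968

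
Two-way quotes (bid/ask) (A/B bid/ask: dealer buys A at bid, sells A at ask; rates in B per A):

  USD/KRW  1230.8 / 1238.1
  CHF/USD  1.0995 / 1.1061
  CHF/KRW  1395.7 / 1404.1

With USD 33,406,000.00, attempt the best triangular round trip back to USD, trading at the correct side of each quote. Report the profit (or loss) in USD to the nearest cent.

Net profit: USD 640,027.01

Best loop USD → CHF → KRW → USD:
USD 33,406,000.00 ÷ 1.1061 (buy CHF at ask) = CHF 30,201,609.26
CHF 30,201,609.26 × 1395.7 (sell CHF at bid) = KRW 42,152,386,041
KRW 42,152,386,041 ÷ 1238.1 (buy USD at ask) = USD 34,046,027.01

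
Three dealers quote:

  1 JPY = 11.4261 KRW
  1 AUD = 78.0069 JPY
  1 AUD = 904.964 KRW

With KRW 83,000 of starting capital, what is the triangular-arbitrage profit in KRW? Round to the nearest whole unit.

Profit: KRW 1,271

Profitable loop is KRW → JPY → AUD → KRW:
KRW 83,000 ÷ 11.4261 = JPY 7,264
JPY 7,264 ÷ 78.0069 = AUD 93.12
AUD 93.12 × 904.964 = KRW 84,271
Profit = KRW 84,271 − KRW 83,000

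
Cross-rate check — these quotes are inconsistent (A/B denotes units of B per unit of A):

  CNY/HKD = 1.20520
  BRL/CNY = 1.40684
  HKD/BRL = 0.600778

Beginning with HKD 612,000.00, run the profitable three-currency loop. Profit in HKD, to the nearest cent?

Profit: HKD 11,403.55

Profitable loop is HKD → BRL → CNY → HKD:
HKD 612,000.00 × 0.600778 = BRL 367,676.14
BRL 367,676.14 × 1.40684 = CNY 517,261.50
CNY 517,261.50 × 1.20520 = HKD 623,403.55
Profit = HKD 623,403.55 − HKD 612,000.00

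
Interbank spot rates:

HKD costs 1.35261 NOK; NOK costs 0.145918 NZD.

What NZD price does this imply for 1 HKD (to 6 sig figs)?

HKD/NZD = 0.197370

1 HKD × 1.35261 = 1.35261 NOK
1.35261 NOK × 0.145918 = 0.19737 NZD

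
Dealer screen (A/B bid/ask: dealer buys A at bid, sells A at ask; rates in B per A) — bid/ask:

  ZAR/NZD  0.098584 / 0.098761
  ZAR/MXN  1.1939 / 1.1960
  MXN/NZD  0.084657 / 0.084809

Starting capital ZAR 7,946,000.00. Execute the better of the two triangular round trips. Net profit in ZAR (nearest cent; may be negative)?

Net profit: ZAR 185,935.19

Best loop ZAR → MXN → NZD → ZAR:
ZAR 7,946,000.00 × 1.1939 (sell ZAR at bid) = MXN 9,486,729.40
MXN 9,486,729.40 × 0.084657 (sell MXN at bid) = NZD 803,118.05
NZD 803,118.05 ÷ 0.098761 (buy ZAR at ask) = ZAR 8,131,935.19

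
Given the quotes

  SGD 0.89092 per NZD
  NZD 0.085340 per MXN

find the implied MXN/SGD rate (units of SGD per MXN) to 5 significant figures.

MXN/SGD = 0.076031

1 MXN × 0.085340 = 0.08534 NZD
0.08534 NZD × 0.89092 = 0.0760311 SGD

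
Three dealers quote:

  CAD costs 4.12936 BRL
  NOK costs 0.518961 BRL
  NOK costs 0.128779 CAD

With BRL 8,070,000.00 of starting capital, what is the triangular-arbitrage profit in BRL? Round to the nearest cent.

Profitable loop is BRL → NOK → CAD → BRL:
BRL 8,070,000.00 ÷ 0.518961 = NOK 15,550,301.47
NOK 15,550,301.47 × 0.128779 = CAD 2,002,552.27
CAD 2,002,552.27 × 4.12936 = BRL 8,269,259.25
Profit = BRL 8,269,259.25 − BRL 8,070,000.00

Profit: BRL 199,259.25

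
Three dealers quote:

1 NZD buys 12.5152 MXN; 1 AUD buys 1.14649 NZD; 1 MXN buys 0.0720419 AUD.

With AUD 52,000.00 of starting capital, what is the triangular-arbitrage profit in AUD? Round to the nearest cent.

Profitable loop is AUD → NZD → MXN → AUD:
AUD 52,000.00 × 1.14649 = NZD 59,617.48
NZD 59,617.48 × 12.5152 = MXN 746,124.69
MXN 746,124.69 × 0.0720419 = AUD 53,752.24
Profit = AUD 53,752.24 − AUD 52,000.00

Profit: AUD 1,752.24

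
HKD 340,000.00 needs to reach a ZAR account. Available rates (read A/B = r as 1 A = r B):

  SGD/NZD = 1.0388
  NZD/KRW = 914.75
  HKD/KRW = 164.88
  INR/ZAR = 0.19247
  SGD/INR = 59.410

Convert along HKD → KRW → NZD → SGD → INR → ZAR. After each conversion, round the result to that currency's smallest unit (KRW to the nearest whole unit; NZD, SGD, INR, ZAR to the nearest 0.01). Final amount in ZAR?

HKD 340,000.00 × 164.88 = KRW 56,059,200
KRW 56,059,200 ÷ 914.75 = NZD 61,283.63
NZD 61,283.63 ÷ 1.0388 = SGD 58,994.64
SGD 58,994.64 × 59.410 = INR 3,504,871.56
INR 3,504,871.56 × 0.19247 = ZAR 674,582.63

ZAR 674,582.63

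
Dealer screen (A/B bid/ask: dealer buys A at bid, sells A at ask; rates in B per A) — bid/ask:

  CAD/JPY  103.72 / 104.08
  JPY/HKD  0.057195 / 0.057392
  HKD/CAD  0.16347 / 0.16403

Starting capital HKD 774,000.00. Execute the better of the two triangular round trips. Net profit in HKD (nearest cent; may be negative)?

Best loop HKD → JPY → CAD → HKD:
HKD 774,000.00 ÷ 0.057392 (buy JPY at ask) = JPY 13,486,200
JPY 13,486,200 ÷ 104.08 (buy CAD at ask) = CAD 129,575.33
CAD 129,575.33 ÷ 0.16403 (buy HKD at ask) = HKD 789,948.96

Net profit: HKD 15,948.96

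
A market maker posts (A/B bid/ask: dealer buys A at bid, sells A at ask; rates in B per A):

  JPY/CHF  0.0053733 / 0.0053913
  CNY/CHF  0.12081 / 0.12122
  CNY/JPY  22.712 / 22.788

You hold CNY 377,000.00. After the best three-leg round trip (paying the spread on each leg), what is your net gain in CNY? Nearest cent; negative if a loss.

Best loop CNY → JPY → CHF → CNY:
CNY 377,000.00 × 22.712 (sell CNY at bid) = JPY 8,562,424
JPY 8,562,424 × 0.0053733 (sell JPY at bid) = CHF 46,008.47
CHF 46,008.47 ÷ 0.12122 (buy CNY at ask) = CNY 379,545.23

Net profit: CNY 2,545.23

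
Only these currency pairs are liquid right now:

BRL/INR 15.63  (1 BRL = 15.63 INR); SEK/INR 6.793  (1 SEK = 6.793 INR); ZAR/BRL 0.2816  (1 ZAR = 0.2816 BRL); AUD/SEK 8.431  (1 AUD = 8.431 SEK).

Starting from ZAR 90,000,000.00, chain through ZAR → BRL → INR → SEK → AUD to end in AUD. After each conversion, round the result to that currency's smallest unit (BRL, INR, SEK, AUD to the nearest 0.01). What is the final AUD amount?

ZAR 90,000,000.00 × 0.2816 = BRL 25,344,000.00
BRL 25,344,000.00 × 15.63 = INR 396,126,720.00
INR 396,126,720.00 ÷ 6.793 = SEK 58,313,958.49
SEK 58,313,958.49 ÷ 8.431 = AUD 6,916,612.32

AUD 6,916,612.32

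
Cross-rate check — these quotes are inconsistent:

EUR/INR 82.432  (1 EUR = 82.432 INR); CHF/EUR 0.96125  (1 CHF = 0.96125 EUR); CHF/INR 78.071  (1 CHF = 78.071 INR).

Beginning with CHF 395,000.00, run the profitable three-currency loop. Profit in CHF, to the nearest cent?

Profit: CHF 5,903.22

Profitable loop is CHF → EUR → INR → CHF:
CHF 395,000.00 × 0.96125 = EUR 379,693.75
EUR 379,693.75 × 82.432 = INR 31,298,915.20
INR 31,298,915.20 ÷ 78.071 = CHF 400,903.22
Profit = CHF 400,903.22 − CHF 395,000.00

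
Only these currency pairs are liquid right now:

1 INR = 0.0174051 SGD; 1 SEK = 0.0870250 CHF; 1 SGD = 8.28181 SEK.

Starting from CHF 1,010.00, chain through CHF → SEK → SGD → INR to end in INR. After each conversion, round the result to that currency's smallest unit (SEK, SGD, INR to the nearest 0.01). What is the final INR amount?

INR 80,514.91

CHF 1,010.00 ÷ 0.0870250 = SEK 11,605.86
SEK 11,605.86 ÷ 8.28181 = SGD 1,401.37
SGD 1,401.37 ÷ 0.0174051 = INR 80,514.91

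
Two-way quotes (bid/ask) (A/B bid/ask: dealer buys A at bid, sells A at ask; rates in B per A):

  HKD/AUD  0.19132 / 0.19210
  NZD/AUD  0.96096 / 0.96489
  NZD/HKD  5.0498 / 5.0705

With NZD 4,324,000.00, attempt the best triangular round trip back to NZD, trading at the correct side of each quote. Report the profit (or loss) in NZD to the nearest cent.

Net profit: NZD 5,546.72

Best loop NZD → HKD → AUD → NZD:
NZD 4,324,000.00 × 5.0498 (sell NZD at bid) = HKD 21,835,335.20
HKD 21,835,335.20 × 0.19132 (sell HKD at bid) = AUD 4,177,536.33
AUD 4,177,536.33 ÷ 0.96489 (buy NZD at ask) = NZD 4,329,546.72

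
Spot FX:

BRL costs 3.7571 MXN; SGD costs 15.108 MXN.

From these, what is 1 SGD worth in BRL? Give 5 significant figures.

SGD/BRL = 4.0212

1 SGD × 15.108 = 15.108 MXN
15.108 MXN ÷ 3.7571 = 4.02119 BRL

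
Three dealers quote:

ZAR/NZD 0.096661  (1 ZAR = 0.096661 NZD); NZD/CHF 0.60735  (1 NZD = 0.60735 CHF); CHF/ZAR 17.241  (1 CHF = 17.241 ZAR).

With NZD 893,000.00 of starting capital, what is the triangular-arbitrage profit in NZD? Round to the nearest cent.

Profit: NZD 10,866.37

Profitable loop is NZD → CHF → ZAR → NZD:
NZD 893,000.00 × 0.60735 = CHF 542,363.55
CHF 542,363.55 × 17.241 = ZAR 9,350,889.97
ZAR 9,350,889.97 × 0.096661 = NZD 903,866.37
Profit = NZD 903,866.37 − NZD 893,000.00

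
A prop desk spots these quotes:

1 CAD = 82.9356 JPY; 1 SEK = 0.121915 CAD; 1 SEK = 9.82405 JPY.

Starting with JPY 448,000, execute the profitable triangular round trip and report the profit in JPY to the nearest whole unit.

Profit: JPY 13,090

Profitable loop is JPY → SEK → CAD → JPY:
JPY 448,000 ÷ 9.82405 = SEK 45,602.37
SEK 45,602.37 × 0.121915 = CAD 5,559.61
CAD 5,559.61 × 82.9356 = JPY 461,090
Profit = JPY 461,090 − JPY 448,000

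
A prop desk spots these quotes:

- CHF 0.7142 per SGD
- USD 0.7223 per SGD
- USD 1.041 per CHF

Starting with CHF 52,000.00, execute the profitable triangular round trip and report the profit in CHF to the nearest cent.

Profitable loop is CHF → USD → SGD → CHF:
CHF 52,000.00 × 1.041 = USD 54,132.00
USD 54,132.00 ÷ 0.7223 = SGD 74,943.93
SGD 74,943.93 × 0.7142 = CHF 53,524.95
Profit = CHF 53,524.95 − CHF 52,000.00

Profit: CHF 1,524.95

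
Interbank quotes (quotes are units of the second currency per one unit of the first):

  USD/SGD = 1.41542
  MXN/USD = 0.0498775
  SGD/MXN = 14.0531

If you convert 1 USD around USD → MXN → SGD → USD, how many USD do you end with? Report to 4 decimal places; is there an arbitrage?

1.0079 (arbitrage exists)

Around USD → MXN → SGD → USD: 1 ÷ 0.0498775 ÷ 14.0531 ÷ 1.41542 = 1.007947
Product > 1; profitable direction is USD → MXN → SGD → USD.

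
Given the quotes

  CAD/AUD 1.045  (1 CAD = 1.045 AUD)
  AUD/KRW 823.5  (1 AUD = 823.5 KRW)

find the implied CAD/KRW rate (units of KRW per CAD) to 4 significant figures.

CAD/KRW = 860.6

1 CAD × 1.045 = 1.045 AUD
1.045 AUD × 823.5 = 860.557 KRW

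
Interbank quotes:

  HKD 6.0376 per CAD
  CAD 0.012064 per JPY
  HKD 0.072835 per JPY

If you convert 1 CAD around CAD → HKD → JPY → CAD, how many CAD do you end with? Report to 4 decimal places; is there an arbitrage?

1.0000 (no arbitrage)

Around CAD → HKD → JPY → CAD: 1 × 6.0376 ÷ 0.072835 × 0.012064 = 1.000036
Product ≈ 1 (deviation 0.004%, within rounding noise).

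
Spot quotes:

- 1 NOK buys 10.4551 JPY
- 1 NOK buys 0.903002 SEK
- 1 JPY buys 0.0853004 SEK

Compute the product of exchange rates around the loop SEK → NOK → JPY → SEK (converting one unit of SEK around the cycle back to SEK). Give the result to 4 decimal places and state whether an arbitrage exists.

0.9876 (arbitrage exists)

Around SEK → NOK → JPY → SEK: 1 ÷ 0.903002 × 10.4551 × 0.0853004 = 0.987622
Product < 1; profitable direction is SEK → JPY → NOK → SEK.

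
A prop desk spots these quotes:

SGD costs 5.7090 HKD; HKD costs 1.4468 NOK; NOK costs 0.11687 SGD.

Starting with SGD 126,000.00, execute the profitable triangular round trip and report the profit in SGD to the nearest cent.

Profit: SGD 4,526.58

Profitable loop is SGD → NOK → HKD → SGD:
SGD 126,000.00 ÷ 0.11687 = NOK 1,078,120.99
NOK 1,078,120.99 ÷ 1.4468 = HKD 745,176.24
HKD 745,176.24 ÷ 5.7090 = SGD 130,526.58
Profit = SGD 130,526.58 − SGD 126,000.00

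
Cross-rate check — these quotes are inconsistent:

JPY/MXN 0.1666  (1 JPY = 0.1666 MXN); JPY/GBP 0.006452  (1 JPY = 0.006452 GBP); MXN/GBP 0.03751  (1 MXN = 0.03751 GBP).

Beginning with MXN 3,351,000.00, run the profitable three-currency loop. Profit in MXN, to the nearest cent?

Profitable loop is MXN → JPY → GBP → MXN:
MXN 3,351,000.00 ÷ 0.1666 = JPY 20,114,046
JPY 20,114,046 × 0.006452 = GBP 129,775.82
GBP 129,775.82 ÷ 0.03751 = MXN 3,459,765.99
Profit = MXN 3,459,765.99 − MXN 3,351,000.00

Profit: MXN 108,765.99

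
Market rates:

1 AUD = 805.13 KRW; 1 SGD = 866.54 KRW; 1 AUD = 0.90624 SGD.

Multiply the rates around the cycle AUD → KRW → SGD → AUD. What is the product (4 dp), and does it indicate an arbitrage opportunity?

1.0253 (arbitrage exists)

Around AUD → KRW → SGD → AUD: 1 × 805.13 ÷ 866.54 ÷ 0.90624 = 1.025260
Product > 1; profitable direction is AUD → KRW → SGD → AUD.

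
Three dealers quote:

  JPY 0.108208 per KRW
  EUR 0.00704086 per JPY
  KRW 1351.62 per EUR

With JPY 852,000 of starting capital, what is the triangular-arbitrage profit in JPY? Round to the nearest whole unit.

Profitable loop is JPY → EUR → KRW → JPY:
JPY 852,000 × 0.00704086 = EUR 5,998.81
EUR 5,998.81 × 1351.62 = KRW 8,108,115
KRW 8,108,115 × 0.108208 = JPY 877,363
Profit = JPY 877,363 − JPY 852,000

Profit: JPY 25,363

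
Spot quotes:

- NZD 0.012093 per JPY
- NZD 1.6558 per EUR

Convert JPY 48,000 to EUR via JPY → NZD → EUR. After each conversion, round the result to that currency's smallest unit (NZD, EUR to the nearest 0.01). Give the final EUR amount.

JPY 48,000 × 0.012093 = NZD 580.46
NZD 580.46 ÷ 1.6558 = EUR 350.56

EUR 350.56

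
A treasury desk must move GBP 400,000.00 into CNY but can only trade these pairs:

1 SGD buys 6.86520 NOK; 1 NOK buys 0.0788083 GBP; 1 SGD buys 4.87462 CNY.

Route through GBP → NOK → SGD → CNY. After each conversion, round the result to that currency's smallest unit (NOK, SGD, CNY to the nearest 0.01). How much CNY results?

GBP 400,000.00 ÷ 0.0788083 = NOK 5,075,607.52
NOK 5,075,607.52 ÷ 6.86520 = SGD 739,324.06
SGD 739,324.06 × 4.87462 = CNY 3,603,923.85

CNY 3,603,923.85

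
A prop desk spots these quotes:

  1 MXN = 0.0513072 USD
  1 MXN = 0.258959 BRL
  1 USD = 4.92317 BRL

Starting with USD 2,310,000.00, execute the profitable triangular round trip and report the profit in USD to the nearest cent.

Profit: USD 58,207.99

Profitable loop is USD → MXN → BRL → USD:
USD 2,310,000.00 ÷ 0.0513072 = MXN 45,022,920.76
MXN 45,022,920.76 × 0.258959 = BRL 11,659,090.54
BRL 11,659,090.54 ÷ 4.92317 = USD 2,368,207.99
Profit = USD 2,368,207.99 − USD 2,310,000.00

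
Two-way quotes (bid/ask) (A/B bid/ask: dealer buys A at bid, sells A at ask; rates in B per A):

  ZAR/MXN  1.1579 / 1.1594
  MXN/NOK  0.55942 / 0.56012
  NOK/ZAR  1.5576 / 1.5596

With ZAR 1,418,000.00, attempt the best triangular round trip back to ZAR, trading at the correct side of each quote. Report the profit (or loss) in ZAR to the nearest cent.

Best loop ZAR → MXN → NOK → ZAR:
ZAR 1,418,000.00 × 1.1579 (sell ZAR at bid) = MXN 1,641,902.20
MXN 1,641,902.20 × 0.55942 (sell MXN at bid) = NOK 918,512.93
NOK 918,512.93 × 1.5576 (sell NOK at bid) = ZAR 1,430,675.74

Net profit: ZAR 12,675.74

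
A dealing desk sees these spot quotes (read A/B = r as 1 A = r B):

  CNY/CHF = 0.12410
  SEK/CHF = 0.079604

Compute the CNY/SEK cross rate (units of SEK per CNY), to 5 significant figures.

1 CNY × 0.12410 = 0.1241 CHF
0.1241 CHF ÷ 0.079604 = 1.55897 SEK

CNY/SEK = 1.5590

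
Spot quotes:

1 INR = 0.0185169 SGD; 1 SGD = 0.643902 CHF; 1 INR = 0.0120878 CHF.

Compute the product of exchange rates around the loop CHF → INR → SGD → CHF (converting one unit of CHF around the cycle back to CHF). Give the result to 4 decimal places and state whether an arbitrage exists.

Around CHF → INR → SGD → CHF: 1 ÷ 0.0120878 × 0.0185169 × 0.643902 = 0.986372
Product < 1; profitable direction is CHF → SGD → INR → CHF.

0.9864 (arbitrage exists)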